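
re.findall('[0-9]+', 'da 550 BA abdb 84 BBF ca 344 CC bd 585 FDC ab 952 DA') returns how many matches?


Pattern '[0-9]+' finds one or more digits.
Text: 'da 550 BA abdb 84 BBF ca 344 CC bd 585 FDC ab 952 DA'
Scanning for matches:
  Match 1: '550'
  Match 2: '84'
  Match 3: '344'
  Match 4: '585'
  Match 5: '952'
Total matches: 5

5


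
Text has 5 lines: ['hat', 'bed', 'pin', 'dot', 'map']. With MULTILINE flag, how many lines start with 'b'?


With MULTILINE flag, ^ matches the start of each line.
Lines: ['hat', 'bed', 'pin', 'dot', 'map']
Checking which lines start with 'b':
  Line 1: 'hat' -> no
  Line 2: 'bed' -> MATCH
  Line 3: 'pin' -> no
  Line 4: 'dot' -> no
  Line 5: 'map' -> no
Matching lines: ['bed']
Count: 1

1


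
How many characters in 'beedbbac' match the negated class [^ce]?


Negated class [^ce] matches any char NOT in {c, e}
Scanning 'beedbbac':
  pos 0: 'b' -> MATCH
  pos 1: 'e' -> no (excluded)
  pos 2: 'e' -> no (excluded)
  pos 3: 'd' -> MATCH
  pos 4: 'b' -> MATCH
  pos 5: 'b' -> MATCH
  pos 6: 'a' -> MATCH
  pos 7: 'c' -> no (excluded)
Total matches: 5

5


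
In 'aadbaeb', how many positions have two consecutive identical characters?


Looking for consecutive identical characters in 'aadbaeb':
  pos 0-1: 'a' vs 'a' -> MATCH ('aa')
  pos 1-2: 'a' vs 'd' -> different
  pos 2-3: 'd' vs 'b' -> different
  pos 3-4: 'b' vs 'a' -> different
  pos 4-5: 'a' vs 'e' -> different
  pos 5-6: 'e' vs 'b' -> different
Consecutive identical pairs: ['aa']
Count: 1

1


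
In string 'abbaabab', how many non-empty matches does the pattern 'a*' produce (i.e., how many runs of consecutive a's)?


Pattern 'a*' matches zero or more a's. We want non-empty runs of consecutive a's.
String: 'abbaabab'
Walking through the string to find runs of a's:
  Run 1: positions 0-0 -> 'a'
  Run 2: positions 3-4 -> 'aa'
  Run 3: positions 6-6 -> 'a'
Non-empty runs found: ['a', 'aa', 'a']
Count: 3

3


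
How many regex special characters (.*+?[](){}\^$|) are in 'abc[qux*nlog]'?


Regex special characters are: . * + ? [ ] ( ) { } \ ^ $ |
Scanning 'abc[qux*nlog]':
  pos 3: '[' -> SPECIAL
  pos 7: '*' -> SPECIAL
  pos 12: ']' -> SPECIAL
Special chars found: ['[', '*', ']']
Total: 3

3


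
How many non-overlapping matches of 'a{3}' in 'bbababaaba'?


Pattern 'a{3}' matches exactly 3 consecutive a's (greedy, non-overlapping).
String: 'bbababaaba'
Scanning for runs of a's:
  Run at pos 2: 'a' (length 1) -> 0 match(es)
  Run at pos 4: 'a' (length 1) -> 0 match(es)
  Run at pos 6: 'aa' (length 2) -> 0 match(es)
  Run at pos 9: 'a' (length 1) -> 0 match(es)
Matches found: []
Total: 0

0


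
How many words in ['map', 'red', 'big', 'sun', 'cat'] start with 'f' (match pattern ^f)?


Pattern ^f anchors to start of word. Check which words begin with 'f':
  'map' -> no
  'red' -> no
  'big' -> no
  'sun' -> no
  'cat' -> no
Matching words: []
Count: 0

0


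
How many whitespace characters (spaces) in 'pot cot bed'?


\s matches whitespace characters (spaces, tabs, etc.).
Text: 'pot cot bed'
This text has 3 words separated by spaces.
Number of spaces = number of words - 1 = 3 - 1 = 2

2


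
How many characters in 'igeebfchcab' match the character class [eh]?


Character class [eh] matches any of: {e, h}
Scanning string 'igeebfchcab' character by character:
  pos 0: 'i' -> no
  pos 1: 'g' -> no
  pos 2: 'e' -> MATCH
  pos 3: 'e' -> MATCH
  pos 4: 'b' -> no
  pos 5: 'f' -> no
  pos 6: 'c' -> no
  pos 7: 'h' -> MATCH
  pos 8: 'c' -> no
  pos 9: 'a' -> no
  pos 10: 'b' -> no
Total matches: 3

3


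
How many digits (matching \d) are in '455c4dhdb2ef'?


\d matches any digit 0-9.
Scanning '455c4dhdb2ef':
  pos 0: '4' -> DIGIT
  pos 1: '5' -> DIGIT
  pos 2: '5' -> DIGIT
  pos 4: '4' -> DIGIT
  pos 9: '2' -> DIGIT
Digits found: ['4', '5', '5', '4', '2']
Total: 5

5


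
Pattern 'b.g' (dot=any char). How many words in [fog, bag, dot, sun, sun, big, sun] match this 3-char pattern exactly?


Pattern 'b.g' means: starts with 'b', any single char, ends with 'g'.
Checking each word (must be exactly 3 chars):
  'fog' (len=3): no
  'bag' (len=3): MATCH
  'dot' (len=3): no
  'sun' (len=3): no
  'sun' (len=3): no
  'big' (len=3): MATCH
  'sun' (len=3): no
Matching words: ['bag', 'big']
Total: 2

2


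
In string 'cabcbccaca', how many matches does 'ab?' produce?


Pattern 'ab?' matches 'a' optionally followed by 'b'.
String: 'cabcbccaca'
Scanning left to right for 'a' then checking next char:
  Match 1: 'ab' (a followed by b)
  Match 2: 'a' (a not followed by b)
  Match 3: 'a' (a not followed by b)
Total matches: 3

3


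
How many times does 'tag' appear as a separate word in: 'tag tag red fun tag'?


Scanning each word for exact match 'tag':
  Word 1: 'tag' -> MATCH
  Word 2: 'tag' -> MATCH
  Word 3: 'red' -> no
  Word 4: 'fun' -> no
  Word 5: 'tag' -> MATCH
Total matches: 3

3


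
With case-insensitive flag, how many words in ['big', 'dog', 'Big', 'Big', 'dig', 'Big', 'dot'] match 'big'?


Case-insensitive matching: compare each word's lowercase form to 'big'.
  'big' -> lower='big' -> MATCH
  'dog' -> lower='dog' -> no
  'Big' -> lower='big' -> MATCH
  'Big' -> lower='big' -> MATCH
  'dig' -> lower='dig' -> no
  'Big' -> lower='big' -> MATCH
  'dot' -> lower='dot' -> no
Matches: ['big', 'Big', 'Big', 'Big']
Count: 4

4


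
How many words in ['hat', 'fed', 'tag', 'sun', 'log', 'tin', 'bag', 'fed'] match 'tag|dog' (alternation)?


Alternation 'tag|dog' matches either 'tag' or 'dog'.
Checking each word:
  'hat' -> no
  'fed' -> no
  'tag' -> MATCH
  'sun' -> no
  'log' -> no
  'tin' -> no
  'bag' -> no
  'fed' -> no
Matches: ['tag']
Count: 1

1


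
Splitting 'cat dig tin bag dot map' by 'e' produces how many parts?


Splitting by 'e' breaks the string at each occurrence of the separator.
Text: 'cat dig tin bag dot map'
Parts after split:
  Part 1: 'cat dig tin bag dot map'
Total parts: 1

1


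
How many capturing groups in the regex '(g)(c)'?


To count capturing groups, count each '(' that starts a group.
Pattern: '(g)(c)'
Walking through the pattern:
  Position 0: '(' -> group #1
  Position 3: '(' -> group #2
Total capturing groups: 2

2


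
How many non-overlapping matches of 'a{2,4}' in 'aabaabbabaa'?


Pattern 'a{2,4}' matches between 2 and 4 consecutive a's (greedy).
String: 'aabaabbabaa'
Finding runs of a's and applying greedy matching:
  Run at pos 0: 'aa' (length 2)
  Run at pos 3: 'aa' (length 2)
  Run at pos 7: 'a' (length 1)
  Run at pos 9: 'aa' (length 2)
Matches: ['aa', 'aa', 'aa']
Count: 3

3


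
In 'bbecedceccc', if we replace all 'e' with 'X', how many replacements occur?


re.sub('e', 'X', text) replaces every occurrence of 'e' with 'X'.
Text: 'bbecedceccc'
Scanning for 'e':
  pos 2: 'e' -> replacement #1
  pos 4: 'e' -> replacement #2
  pos 7: 'e' -> replacement #3
Total replacements: 3

3


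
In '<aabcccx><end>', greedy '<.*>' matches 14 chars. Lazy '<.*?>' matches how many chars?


Greedy '<.*>' tries to match as MUCH as possible.
Lazy '<.*?>' tries to match as LITTLE as possible.

String: '<aabcccx><end>'
Greedy '<.*>' starts at first '<' and extends to the LAST '>': '<aabcccx><end>' (14 chars)
Lazy '<.*?>' starts at first '<' and stops at the FIRST '>': '<aabcccx>' (9 chars)

9


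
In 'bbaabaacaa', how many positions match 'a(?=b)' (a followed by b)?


Lookahead 'a(?=b)' matches 'a' only when followed by 'b'.
String: 'bbaabaacaa'
Checking each position where char is 'a':
  pos 2: 'a' -> no (next='a')
  pos 3: 'a' -> MATCH (next='b')
  pos 5: 'a' -> no (next='a')
  pos 6: 'a' -> no (next='c')
  pos 8: 'a' -> no (next='a')
Matching positions: [3]
Count: 1

1


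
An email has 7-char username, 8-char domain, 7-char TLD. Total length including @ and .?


An email address has format: username@domain.tld
Username length: 7
'@' character: 1
Domain length: 8
'.' character: 1
TLD length: 7
Total = 7 + 1 + 8 + 1 + 7 = 24

24


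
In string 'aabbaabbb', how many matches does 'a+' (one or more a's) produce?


Pattern 'a+' matches one or more consecutive a's.
String: 'aabbaabbb'
Scanning for runs of a:
  Match 1: 'aa' (length 2)
  Match 2: 'aa' (length 2)
Total matches: 2

2


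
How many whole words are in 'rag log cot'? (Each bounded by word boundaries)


Word boundaries (\b) mark the start/end of each word.
Text: 'rag log cot'
Splitting by whitespace:
  Word 1: 'rag'
  Word 2: 'log'
  Word 3: 'cot'
Total whole words: 3

3


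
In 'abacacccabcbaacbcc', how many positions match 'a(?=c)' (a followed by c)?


Lookahead 'a(?=c)' matches 'a' only when followed by 'c'.
String: 'abacacccabcbaacbcc'
Checking each position where char is 'a':
  pos 0: 'a' -> no (next='b')
  pos 2: 'a' -> MATCH (next='c')
  pos 4: 'a' -> MATCH (next='c')
  pos 8: 'a' -> no (next='b')
  pos 12: 'a' -> no (next='a')
  pos 13: 'a' -> MATCH (next='c')
Matching positions: [2, 4, 13]
Count: 3

3


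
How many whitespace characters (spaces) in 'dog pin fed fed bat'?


\s matches whitespace characters (spaces, tabs, etc.).
Text: 'dog pin fed fed bat'
This text has 5 words separated by spaces.
Number of spaces = number of words - 1 = 5 - 1 = 4

4


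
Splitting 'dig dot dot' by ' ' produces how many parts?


Splitting by ' ' breaks the string at each occurrence of the separator.
Text: 'dig dot dot'
Parts after split:
  Part 1: 'dig'
  Part 2: 'dot'
  Part 3: 'dot'
Total parts: 3

3


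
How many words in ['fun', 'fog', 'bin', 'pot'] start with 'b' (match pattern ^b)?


Pattern ^b anchors to start of word. Check which words begin with 'b':
  'fun' -> no
  'fog' -> no
  'bin' -> MATCH (starts with 'b')
  'pot' -> no
Matching words: ['bin']
Count: 1

1


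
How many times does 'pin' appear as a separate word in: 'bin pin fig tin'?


Scanning each word for exact match 'pin':
  Word 1: 'bin' -> no
  Word 2: 'pin' -> MATCH
  Word 3: 'fig' -> no
  Word 4: 'tin' -> no
Total matches: 1

1


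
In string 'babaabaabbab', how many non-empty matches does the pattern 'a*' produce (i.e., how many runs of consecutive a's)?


Pattern 'a*' matches zero or more a's. We want non-empty runs of consecutive a's.
String: 'babaabaabbab'
Walking through the string to find runs of a's:
  Run 1: positions 1-1 -> 'a'
  Run 2: positions 3-4 -> 'aa'
  Run 3: positions 6-7 -> 'aa'
  Run 4: positions 10-10 -> 'a'
Non-empty runs found: ['a', 'aa', 'aa', 'a']
Count: 4

4


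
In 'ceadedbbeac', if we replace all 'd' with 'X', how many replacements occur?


re.sub('d', 'X', text) replaces every occurrence of 'd' with 'X'.
Text: 'ceadedbbeac'
Scanning for 'd':
  pos 3: 'd' -> replacement #1
  pos 5: 'd' -> replacement #2
Total replacements: 2

2


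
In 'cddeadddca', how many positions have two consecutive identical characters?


Looking for consecutive identical characters in 'cddeadddca':
  pos 0-1: 'c' vs 'd' -> different
  pos 1-2: 'd' vs 'd' -> MATCH ('dd')
  pos 2-3: 'd' vs 'e' -> different
  pos 3-4: 'e' vs 'a' -> different
  pos 4-5: 'a' vs 'd' -> different
  pos 5-6: 'd' vs 'd' -> MATCH ('dd')
  pos 6-7: 'd' vs 'd' -> MATCH ('dd')
  pos 7-8: 'd' vs 'c' -> different
  pos 8-9: 'c' vs 'a' -> different
Consecutive identical pairs: ['dd', 'dd', 'dd']
Count: 3

3


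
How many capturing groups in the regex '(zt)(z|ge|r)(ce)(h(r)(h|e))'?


To count capturing groups, count each '(' that starts a group.
Pattern: '(zt)(z|ge|r)(ce)(h(r)(h|e))'
Walking through the pattern:
  Position 0: '(' -> group #1
  Position 4: '(' -> group #2
  Position 12: '(' -> group #3
  Position 16: '(' -> group #4
  Position 18: '(' -> group #5
  Position 21: '(' -> group #6
Total capturing groups: 6

6


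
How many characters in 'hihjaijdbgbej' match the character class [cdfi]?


Character class [cdfi] matches any of: {c, d, f, i}
Scanning string 'hihjaijdbgbej' character by character:
  pos 0: 'h' -> no
  pos 1: 'i' -> MATCH
  pos 2: 'h' -> no
  pos 3: 'j' -> no
  pos 4: 'a' -> no
  pos 5: 'i' -> MATCH
  pos 6: 'j' -> no
  pos 7: 'd' -> MATCH
  pos 8: 'b' -> no
  pos 9: 'g' -> no
  pos 10: 'b' -> no
  pos 11: 'e' -> no
  pos 12: 'j' -> no
Total matches: 3

3


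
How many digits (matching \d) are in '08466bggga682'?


\d matches any digit 0-9.
Scanning '08466bggga682':
  pos 0: '0' -> DIGIT
  pos 1: '8' -> DIGIT
  pos 2: '4' -> DIGIT
  pos 3: '6' -> DIGIT
  pos 4: '6' -> DIGIT
  pos 10: '6' -> DIGIT
  pos 11: '8' -> DIGIT
  pos 12: '2' -> DIGIT
Digits found: ['0', '8', '4', '6', '6', '6', '8', '2']
Total: 8

8


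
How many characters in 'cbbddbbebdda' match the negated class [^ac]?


Negated class [^ac] matches any char NOT in {a, c}
Scanning 'cbbddbbebdda':
  pos 0: 'c' -> no (excluded)
  pos 1: 'b' -> MATCH
  pos 2: 'b' -> MATCH
  pos 3: 'd' -> MATCH
  pos 4: 'd' -> MATCH
  pos 5: 'b' -> MATCH
  pos 6: 'b' -> MATCH
  pos 7: 'e' -> MATCH
  pos 8: 'b' -> MATCH
  pos 9: 'd' -> MATCH
  pos 10: 'd' -> MATCH
  pos 11: 'a' -> no (excluded)
Total matches: 10

10


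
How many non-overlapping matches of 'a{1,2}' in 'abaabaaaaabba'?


Pattern 'a{1,2}' matches between 1 and 2 consecutive a's (greedy).
String: 'abaabaaaaabba'
Finding runs of a's and applying greedy matching:
  Run at pos 0: 'a' (length 1)
  Run at pos 2: 'aa' (length 2)
  Run at pos 5: 'aaaaa' (length 5)
  Run at pos 12: 'a' (length 1)
Matches: ['a', 'aa', 'aa', 'aa', 'a', 'a']
Count: 6

6


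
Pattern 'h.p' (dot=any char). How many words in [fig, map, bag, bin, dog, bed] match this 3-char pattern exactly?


Pattern 'h.p' means: starts with 'h', any single char, ends with 'p'.
Checking each word (must be exactly 3 chars):
  'fig' (len=3): no
  'map' (len=3): no
  'bag' (len=3): no
  'bin' (len=3): no
  'dog' (len=3): no
  'bed' (len=3): no
Matching words: []
Total: 0

0


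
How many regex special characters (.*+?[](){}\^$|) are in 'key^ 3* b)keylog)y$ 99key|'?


Regex special characters are: . * + ? [ ] ( ) { } \ ^ $ |
Scanning 'key^ 3* b)keylog)y$ 99key|':
  pos 3: '^' -> SPECIAL
  pos 6: '*' -> SPECIAL
  pos 9: ')' -> SPECIAL
  pos 16: ')' -> SPECIAL
  pos 18: '$' -> SPECIAL
  pos 25: '|' -> SPECIAL
Special chars found: ['^', '*', ')', ')', '$', '|']
Total: 6

6


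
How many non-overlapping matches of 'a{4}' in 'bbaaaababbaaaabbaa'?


Pattern 'a{4}' matches exactly 4 consecutive a's (greedy, non-overlapping).
String: 'bbaaaababbaaaabbaa'
Scanning for runs of a's:
  Run at pos 2: 'aaaa' (length 4) -> 1 match(es)
  Run at pos 7: 'a' (length 1) -> 0 match(es)
  Run at pos 10: 'aaaa' (length 4) -> 1 match(es)
  Run at pos 16: 'aa' (length 2) -> 0 match(es)
Matches found: ['aaaa', 'aaaa']
Total: 2

2


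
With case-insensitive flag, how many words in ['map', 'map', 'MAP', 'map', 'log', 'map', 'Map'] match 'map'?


Case-insensitive matching: compare each word's lowercase form to 'map'.
  'map' -> lower='map' -> MATCH
  'map' -> lower='map' -> MATCH
  'MAP' -> lower='map' -> MATCH
  'map' -> lower='map' -> MATCH
  'log' -> lower='log' -> no
  'map' -> lower='map' -> MATCH
  'Map' -> lower='map' -> MATCH
Matches: ['map', 'map', 'MAP', 'map', 'map', 'Map']
Count: 6

6


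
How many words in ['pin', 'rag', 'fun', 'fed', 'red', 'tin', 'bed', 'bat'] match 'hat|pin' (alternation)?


Alternation 'hat|pin' matches either 'hat' or 'pin'.
Checking each word:
  'pin' -> MATCH
  'rag' -> no
  'fun' -> no
  'fed' -> no
  'red' -> no
  'tin' -> no
  'bed' -> no
  'bat' -> no
Matches: ['pin']
Count: 1

1


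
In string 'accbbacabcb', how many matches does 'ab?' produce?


Pattern 'ab?' matches 'a' optionally followed by 'b'.
String: 'accbbacabcb'
Scanning left to right for 'a' then checking next char:
  Match 1: 'a' (a not followed by b)
  Match 2: 'a' (a not followed by b)
  Match 3: 'ab' (a followed by b)
Total matches: 3

3


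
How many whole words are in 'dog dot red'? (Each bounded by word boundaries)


Word boundaries (\b) mark the start/end of each word.
Text: 'dog dot red'
Splitting by whitespace:
  Word 1: 'dog'
  Word 2: 'dot'
  Word 3: 'red'
Total whole words: 3

3


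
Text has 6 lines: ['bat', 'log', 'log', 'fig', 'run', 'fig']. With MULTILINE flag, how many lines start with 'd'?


With MULTILINE flag, ^ matches the start of each line.
Lines: ['bat', 'log', 'log', 'fig', 'run', 'fig']
Checking which lines start with 'd':
  Line 1: 'bat' -> no
  Line 2: 'log' -> no
  Line 3: 'log' -> no
  Line 4: 'fig' -> no
  Line 5: 'run' -> no
  Line 6: 'fig' -> no
Matching lines: []
Count: 0

0


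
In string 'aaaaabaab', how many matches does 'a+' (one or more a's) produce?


Pattern 'a+' matches one or more consecutive a's.
String: 'aaaaabaab'
Scanning for runs of a:
  Match 1: 'aaaaa' (length 5)
  Match 2: 'aa' (length 2)
Total matches: 2

2


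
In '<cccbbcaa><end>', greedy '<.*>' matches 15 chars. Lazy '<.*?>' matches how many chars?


Greedy '<.*>' tries to match as MUCH as possible.
Lazy '<.*?>' tries to match as LITTLE as possible.

String: '<cccbbcaa><end>'
Greedy '<.*>' starts at first '<' and extends to the LAST '>': '<cccbbcaa><end>' (15 chars)
Lazy '<.*?>' starts at first '<' and stops at the FIRST '>': '<cccbbcaa>' (10 chars)

10


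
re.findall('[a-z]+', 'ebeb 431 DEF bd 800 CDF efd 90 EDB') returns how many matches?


Pattern '[a-z]+' finds one or more lowercase letters.
Text: 'ebeb 431 DEF bd 800 CDF efd 90 EDB'
Scanning for matches:
  Match 1: 'ebeb'
  Match 2: 'bd'
  Match 3: 'efd'
Total matches: 3

3


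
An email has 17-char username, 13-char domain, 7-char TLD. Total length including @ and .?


An email address has format: username@domain.tld
Username length: 17
'@' character: 1
Domain length: 13
'.' character: 1
TLD length: 7
Total = 17 + 1 + 13 + 1 + 7 = 39

39


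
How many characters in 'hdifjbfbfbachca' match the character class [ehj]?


Character class [ehj] matches any of: {e, h, j}
Scanning string 'hdifjbfbfbachca' character by character:
  pos 0: 'h' -> MATCH
  pos 1: 'd' -> no
  pos 2: 'i' -> no
  pos 3: 'f' -> no
  pos 4: 'j' -> MATCH
  pos 5: 'b' -> no
  pos 6: 'f' -> no
  pos 7: 'b' -> no
  pos 8: 'f' -> no
  pos 9: 'b' -> no
  pos 10: 'a' -> no
  pos 11: 'c' -> no
  pos 12: 'h' -> MATCH
  pos 13: 'c' -> no
  pos 14: 'a' -> no
Total matches: 3

3


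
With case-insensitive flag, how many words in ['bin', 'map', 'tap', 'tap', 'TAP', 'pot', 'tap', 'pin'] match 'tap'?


Case-insensitive matching: compare each word's lowercase form to 'tap'.
  'bin' -> lower='bin' -> no
  'map' -> lower='map' -> no
  'tap' -> lower='tap' -> MATCH
  'tap' -> lower='tap' -> MATCH
  'TAP' -> lower='tap' -> MATCH
  'pot' -> lower='pot' -> no
  'tap' -> lower='tap' -> MATCH
  'pin' -> lower='pin' -> no
Matches: ['tap', 'tap', 'TAP', 'tap']
Count: 4

4


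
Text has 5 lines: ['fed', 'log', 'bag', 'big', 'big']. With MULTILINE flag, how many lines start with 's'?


With MULTILINE flag, ^ matches the start of each line.
Lines: ['fed', 'log', 'bag', 'big', 'big']
Checking which lines start with 's':
  Line 1: 'fed' -> no
  Line 2: 'log' -> no
  Line 3: 'bag' -> no
  Line 4: 'big' -> no
  Line 5: 'big' -> no
Matching lines: []
Count: 0

0


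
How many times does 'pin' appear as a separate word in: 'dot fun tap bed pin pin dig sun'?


Scanning each word for exact match 'pin':
  Word 1: 'dot' -> no
  Word 2: 'fun' -> no
  Word 3: 'tap' -> no
  Word 4: 'bed' -> no
  Word 5: 'pin' -> MATCH
  Word 6: 'pin' -> MATCH
  Word 7: 'dig' -> no
  Word 8: 'sun' -> no
Total matches: 2

2


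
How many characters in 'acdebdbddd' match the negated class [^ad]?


Negated class [^ad] matches any char NOT in {a, d}
Scanning 'acdebdbddd':
  pos 0: 'a' -> no (excluded)
  pos 1: 'c' -> MATCH
  pos 2: 'd' -> no (excluded)
  pos 3: 'e' -> MATCH
  pos 4: 'b' -> MATCH
  pos 5: 'd' -> no (excluded)
  pos 6: 'b' -> MATCH
  pos 7: 'd' -> no (excluded)
  pos 8: 'd' -> no (excluded)
  pos 9: 'd' -> no (excluded)
Total matches: 4

4


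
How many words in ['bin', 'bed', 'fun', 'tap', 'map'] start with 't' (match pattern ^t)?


Pattern ^t anchors to start of word. Check which words begin with 't':
  'bin' -> no
  'bed' -> no
  'fun' -> no
  'tap' -> MATCH (starts with 't')
  'map' -> no
Matching words: ['tap']
Count: 1

1


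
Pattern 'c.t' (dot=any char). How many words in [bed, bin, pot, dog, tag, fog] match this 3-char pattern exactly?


Pattern 'c.t' means: starts with 'c', any single char, ends with 't'.
Checking each word (must be exactly 3 chars):
  'bed' (len=3): no
  'bin' (len=3): no
  'pot' (len=3): no
  'dog' (len=3): no
  'tag' (len=3): no
  'fog' (len=3): no
Matching words: []
Total: 0

0


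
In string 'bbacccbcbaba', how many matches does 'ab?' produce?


Pattern 'ab?' matches 'a' optionally followed by 'b'.
String: 'bbacccbcbaba'
Scanning left to right for 'a' then checking next char:
  Match 1: 'a' (a not followed by b)
  Match 2: 'ab' (a followed by b)
  Match 3: 'a' (a not followed by b)
Total matches: 3

3


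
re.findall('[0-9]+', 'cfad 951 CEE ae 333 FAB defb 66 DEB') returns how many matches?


Pattern '[0-9]+' finds one or more digits.
Text: 'cfad 951 CEE ae 333 FAB defb 66 DEB'
Scanning for matches:
  Match 1: '951'
  Match 2: '333'
  Match 3: '66'
Total matches: 3

3


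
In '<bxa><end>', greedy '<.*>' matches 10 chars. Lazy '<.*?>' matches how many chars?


Greedy '<.*>' tries to match as MUCH as possible.
Lazy '<.*?>' tries to match as LITTLE as possible.

String: '<bxa><end>'
Greedy '<.*>' starts at first '<' and extends to the LAST '>': '<bxa><end>' (10 chars)
Lazy '<.*?>' starts at first '<' and stops at the FIRST '>': '<bxa>' (5 chars)

5


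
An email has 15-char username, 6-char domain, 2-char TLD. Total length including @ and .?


An email address has format: username@domain.tld
Username length: 15
'@' character: 1
Domain length: 6
'.' character: 1
TLD length: 2
Total = 15 + 1 + 6 + 1 + 2 = 25

25


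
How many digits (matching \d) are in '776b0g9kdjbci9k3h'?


\d matches any digit 0-9.
Scanning '776b0g9kdjbci9k3h':
  pos 0: '7' -> DIGIT
  pos 1: '7' -> DIGIT
  pos 2: '6' -> DIGIT
  pos 4: '0' -> DIGIT
  pos 6: '9' -> DIGIT
  pos 13: '9' -> DIGIT
  pos 15: '3' -> DIGIT
Digits found: ['7', '7', '6', '0', '9', '9', '3']
Total: 7

7


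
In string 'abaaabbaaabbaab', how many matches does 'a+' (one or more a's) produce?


Pattern 'a+' matches one or more consecutive a's.
String: 'abaaabbaaabbaab'
Scanning for runs of a:
  Match 1: 'a' (length 1)
  Match 2: 'aaa' (length 3)
  Match 3: 'aaa' (length 3)
  Match 4: 'aa' (length 2)
Total matches: 4

4


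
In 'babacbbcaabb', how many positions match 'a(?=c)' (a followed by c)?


Lookahead 'a(?=c)' matches 'a' only when followed by 'c'.
String: 'babacbbcaabb'
Checking each position where char is 'a':
  pos 1: 'a' -> no (next='b')
  pos 3: 'a' -> MATCH (next='c')
  pos 8: 'a' -> no (next='a')
  pos 9: 'a' -> no (next='b')
Matching positions: [3]
Count: 1

1


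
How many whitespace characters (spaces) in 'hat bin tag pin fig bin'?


\s matches whitespace characters (spaces, tabs, etc.).
Text: 'hat bin tag pin fig bin'
This text has 6 words separated by spaces.
Number of spaces = number of words - 1 = 6 - 1 = 5

5


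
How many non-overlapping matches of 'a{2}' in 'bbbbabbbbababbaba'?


Pattern 'a{2}' matches exactly 2 consecutive a's (greedy, non-overlapping).
String: 'bbbbabbbbababbaba'
Scanning for runs of a's:
  Run at pos 4: 'a' (length 1) -> 0 match(es)
  Run at pos 9: 'a' (length 1) -> 0 match(es)
  Run at pos 11: 'a' (length 1) -> 0 match(es)
  Run at pos 14: 'a' (length 1) -> 0 match(es)
  Run at pos 16: 'a' (length 1) -> 0 match(es)
Matches found: []
Total: 0

0


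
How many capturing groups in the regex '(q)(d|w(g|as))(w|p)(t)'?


To count capturing groups, count each '(' that starts a group.
Pattern: '(q)(d|w(g|as))(w|p)(t)'
Walking through the pattern:
  Position 0: '(' -> group #1
  Position 3: '(' -> group #2
  Position 7: '(' -> group #3
  Position 14: '(' -> group #4
  Position 19: '(' -> group #5
Total capturing groups: 5

5


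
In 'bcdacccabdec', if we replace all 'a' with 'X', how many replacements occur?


re.sub('a', 'X', text) replaces every occurrence of 'a' with 'X'.
Text: 'bcdacccabdec'
Scanning for 'a':
  pos 3: 'a' -> replacement #1
  pos 7: 'a' -> replacement #2
Total replacements: 2

2


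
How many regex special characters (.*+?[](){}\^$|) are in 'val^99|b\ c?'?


Regex special characters are: . * + ? [ ] ( ) { } \ ^ $ |
Scanning 'val^99|b\ c?':
  pos 3: '^' -> SPECIAL
  pos 6: '|' -> SPECIAL
  pos 8: '\' -> SPECIAL
  pos 11: '?' -> SPECIAL
Special chars found: ['^', '|', '\\', '?']
Total: 4

4


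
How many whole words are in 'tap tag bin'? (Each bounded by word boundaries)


Word boundaries (\b) mark the start/end of each word.
Text: 'tap tag bin'
Splitting by whitespace:
  Word 1: 'tap'
  Word 2: 'tag'
  Word 3: 'bin'
Total whole words: 3

3


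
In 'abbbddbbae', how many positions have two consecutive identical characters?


Looking for consecutive identical characters in 'abbbddbbae':
  pos 0-1: 'a' vs 'b' -> different
  pos 1-2: 'b' vs 'b' -> MATCH ('bb')
  pos 2-3: 'b' vs 'b' -> MATCH ('bb')
  pos 3-4: 'b' vs 'd' -> different
  pos 4-5: 'd' vs 'd' -> MATCH ('dd')
  pos 5-6: 'd' vs 'b' -> different
  pos 6-7: 'b' vs 'b' -> MATCH ('bb')
  pos 7-8: 'b' vs 'a' -> different
  pos 8-9: 'a' vs 'e' -> different
Consecutive identical pairs: ['bb', 'bb', 'dd', 'bb']
Count: 4

4


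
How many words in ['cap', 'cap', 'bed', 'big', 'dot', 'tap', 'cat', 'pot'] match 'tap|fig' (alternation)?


Alternation 'tap|fig' matches either 'tap' or 'fig'.
Checking each word:
  'cap' -> no
  'cap' -> no
  'bed' -> no
  'big' -> no
  'dot' -> no
  'tap' -> MATCH
  'cat' -> no
  'pot' -> no
Matches: ['tap']
Count: 1

1


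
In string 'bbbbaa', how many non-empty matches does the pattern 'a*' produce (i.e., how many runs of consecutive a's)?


Pattern 'a*' matches zero or more a's. We want non-empty runs of consecutive a's.
String: 'bbbbaa'
Walking through the string to find runs of a's:
  Run 1: positions 4-5 -> 'aa'
Non-empty runs found: ['aa']
Count: 1

1


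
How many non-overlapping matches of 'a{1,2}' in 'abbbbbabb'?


Pattern 'a{1,2}' matches between 1 and 2 consecutive a's (greedy).
String: 'abbbbbabb'
Finding runs of a's and applying greedy matching:
  Run at pos 0: 'a' (length 1)
  Run at pos 6: 'a' (length 1)
Matches: ['a', 'a']
Count: 2

2


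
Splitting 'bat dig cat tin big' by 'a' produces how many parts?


Splitting by 'a' breaks the string at each occurrence of the separator.
Text: 'bat dig cat tin big'
Parts after split:
  Part 1: 'b'
  Part 2: 't dig c'
  Part 3: 't tin big'
Total parts: 3

3


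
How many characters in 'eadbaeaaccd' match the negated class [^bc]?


Negated class [^bc] matches any char NOT in {b, c}
Scanning 'eadbaeaaccd':
  pos 0: 'e' -> MATCH
  pos 1: 'a' -> MATCH
  pos 2: 'd' -> MATCH
  pos 3: 'b' -> no (excluded)
  pos 4: 'a' -> MATCH
  pos 5: 'e' -> MATCH
  pos 6: 'a' -> MATCH
  pos 7: 'a' -> MATCH
  pos 8: 'c' -> no (excluded)
  pos 9: 'c' -> no (excluded)
  pos 10: 'd' -> MATCH
Total matches: 8

8


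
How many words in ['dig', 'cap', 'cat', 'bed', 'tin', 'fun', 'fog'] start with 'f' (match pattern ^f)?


Pattern ^f anchors to start of word. Check which words begin with 'f':
  'dig' -> no
  'cap' -> no
  'cat' -> no
  'bed' -> no
  'tin' -> no
  'fun' -> MATCH (starts with 'f')
  'fog' -> MATCH (starts with 'f')
Matching words: ['fun', 'fog']
Count: 2

2


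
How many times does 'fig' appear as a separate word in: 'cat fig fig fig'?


Scanning each word for exact match 'fig':
  Word 1: 'cat' -> no
  Word 2: 'fig' -> MATCH
  Word 3: 'fig' -> MATCH
  Word 4: 'fig' -> MATCH
Total matches: 3

3


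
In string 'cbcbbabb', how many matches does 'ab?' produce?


Pattern 'ab?' matches 'a' optionally followed by 'b'.
String: 'cbcbbabb'
Scanning left to right for 'a' then checking next char:
  Match 1: 'ab' (a followed by b)
Total matches: 1

1


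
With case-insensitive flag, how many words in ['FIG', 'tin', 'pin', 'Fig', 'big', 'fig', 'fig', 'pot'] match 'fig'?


Case-insensitive matching: compare each word's lowercase form to 'fig'.
  'FIG' -> lower='fig' -> MATCH
  'tin' -> lower='tin' -> no
  'pin' -> lower='pin' -> no
  'Fig' -> lower='fig' -> MATCH
  'big' -> lower='big' -> no
  'fig' -> lower='fig' -> MATCH
  'fig' -> lower='fig' -> MATCH
  'pot' -> lower='pot' -> no
Matches: ['FIG', 'Fig', 'fig', 'fig']
Count: 4

4


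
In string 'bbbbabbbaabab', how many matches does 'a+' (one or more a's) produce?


Pattern 'a+' matches one or more consecutive a's.
String: 'bbbbabbbaabab'
Scanning for runs of a:
  Match 1: 'a' (length 1)
  Match 2: 'aa' (length 2)
  Match 3: 'a' (length 1)
Total matches: 3

3


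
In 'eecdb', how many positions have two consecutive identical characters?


Looking for consecutive identical characters in 'eecdb':
  pos 0-1: 'e' vs 'e' -> MATCH ('ee')
  pos 1-2: 'e' vs 'c' -> different
  pos 2-3: 'c' vs 'd' -> different
  pos 3-4: 'd' vs 'b' -> different
Consecutive identical pairs: ['ee']
Count: 1

1


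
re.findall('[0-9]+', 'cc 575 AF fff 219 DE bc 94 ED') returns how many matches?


Pattern '[0-9]+' finds one or more digits.
Text: 'cc 575 AF fff 219 DE bc 94 ED'
Scanning for matches:
  Match 1: '575'
  Match 2: '219'
  Match 3: '94'
Total matches: 3

3


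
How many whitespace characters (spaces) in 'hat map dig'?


\s matches whitespace characters (spaces, tabs, etc.).
Text: 'hat map dig'
This text has 3 words separated by spaces.
Number of spaces = number of words - 1 = 3 - 1 = 2

2


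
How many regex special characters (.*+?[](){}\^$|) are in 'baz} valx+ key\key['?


Regex special characters are: . * + ? [ ] ( ) { } \ ^ $ |
Scanning 'baz} valx+ key\key[':
  pos 3: '}' -> SPECIAL
  pos 9: '+' -> SPECIAL
  pos 14: '\' -> SPECIAL
  pos 18: '[' -> SPECIAL
Special chars found: ['}', '+', '\\', '[']
Total: 4

4


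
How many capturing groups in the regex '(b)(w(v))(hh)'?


To count capturing groups, count each '(' that starts a group.
Pattern: '(b)(w(v))(hh)'
Walking through the pattern:
  Position 0: '(' -> group #1
  Position 3: '(' -> group #2
  Position 5: '(' -> group #3
  Position 9: '(' -> group #4
Total capturing groups: 4

4


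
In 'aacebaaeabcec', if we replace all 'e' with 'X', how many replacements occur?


re.sub('e', 'X', text) replaces every occurrence of 'e' with 'X'.
Text: 'aacebaaeabcec'
Scanning for 'e':
  pos 3: 'e' -> replacement #1
  pos 7: 'e' -> replacement #2
  pos 11: 'e' -> replacement #3
Total replacements: 3

3


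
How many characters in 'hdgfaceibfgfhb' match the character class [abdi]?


Character class [abdi] matches any of: {a, b, d, i}
Scanning string 'hdgfaceibfgfhb' character by character:
  pos 0: 'h' -> no
  pos 1: 'd' -> MATCH
  pos 2: 'g' -> no
  pos 3: 'f' -> no
  pos 4: 'a' -> MATCH
  pos 5: 'c' -> no
  pos 6: 'e' -> no
  pos 7: 'i' -> MATCH
  pos 8: 'b' -> MATCH
  pos 9: 'f' -> no
  pos 10: 'g' -> no
  pos 11: 'f' -> no
  pos 12: 'h' -> no
  pos 13: 'b' -> MATCH
Total matches: 5

5


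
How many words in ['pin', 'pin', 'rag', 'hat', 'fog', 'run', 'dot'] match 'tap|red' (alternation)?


Alternation 'tap|red' matches either 'tap' or 'red'.
Checking each word:
  'pin' -> no
  'pin' -> no
  'rag' -> no
  'hat' -> no
  'fog' -> no
  'run' -> no
  'dot' -> no
Matches: []
Count: 0

0


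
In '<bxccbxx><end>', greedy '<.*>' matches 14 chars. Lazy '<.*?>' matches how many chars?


Greedy '<.*>' tries to match as MUCH as possible.
Lazy '<.*?>' tries to match as LITTLE as possible.

String: '<bxccbxx><end>'
Greedy '<.*>' starts at first '<' and extends to the LAST '>': '<bxccbxx><end>' (14 chars)
Lazy '<.*?>' starts at first '<' and stops at the FIRST '>': '<bxccbxx>' (9 chars)

9


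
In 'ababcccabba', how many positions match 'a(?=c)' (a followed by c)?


Lookahead 'a(?=c)' matches 'a' only when followed by 'c'.
String: 'ababcccabba'
Checking each position where char is 'a':
  pos 0: 'a' -> no (next='b')
  pos 2: 'a' -> no (next='b')
  pos 7: 'a' -> no (next='b')
Matching positions: []
Count: 0

0


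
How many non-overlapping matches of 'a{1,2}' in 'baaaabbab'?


Pattern 'a{1,2}' matches between 1 and 2 consecutive a's (greedy).
String: 'baaaabbab'
Finding runs of a's and applying greedy matching:
  Run at pos 1: 'aaaa' (length 4)
  Run at pos 7: 'a' (length 1)
Matches: ['aa', 'aa', 'a']
Count: 3

3


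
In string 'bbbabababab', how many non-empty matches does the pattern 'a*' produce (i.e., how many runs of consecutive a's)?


Pattern 'a*' matches zero or more a's. We want non-empty runs of consecutive a's.
String: 'bbbabababab'
Walking through the string to find runs of a's:
  Run 1: positions 3-3 -> 'a'
  Run 2: positions 5-5 -> 'a'
  Run 3: positions 7-7 -> 'a'
  Run 4: positions 9-9 -> 'a'
Non-empty runs found: ['a', 'a', 'a', 'a']
Count: 4

4


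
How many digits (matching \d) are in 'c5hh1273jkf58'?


\d matches any digit 0-9.
Scanning 'c5hh1273jkf58':
  pos 1: '5' -> DIGIT
  pos 4: '1' -> DIGIT
  pos 5: '2' -> DIGIT
  pos 6: '7' -> DIGIT
  pos 7: '3' -> DIGIT
  pos 11: '5' -> DIGIT
  pos 12: '8' -> DIGIT
Digits found: ['5', '1', '2', '7', '3', '5', '8']
Total: 7

7


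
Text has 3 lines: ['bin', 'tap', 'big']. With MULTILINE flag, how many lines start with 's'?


With MULTILINE flag, ^ matches the start of each line.
Lines: ['bin', 'tap', 'big']
Checking which lines start with 's':
  Line 1: 'bin' -> no
  Line 2: 'tap' -> no
  Line 3: 'big' -> no
Matching lines: []
Count: 0

0


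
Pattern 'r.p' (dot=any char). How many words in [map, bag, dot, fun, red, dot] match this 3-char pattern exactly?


Pattern 'r.p' means: starts with 'r', any single char, ends with 'p'.
Checking each word (must be exactly 3 chars):
  'map' (len=3): no
  'bag' (len=3): no
  'dot' (len=3): no
  'fun' (len=3): no
  'red' (len=3): no
  'dot' (len=3): no
Matching words: []
Total: 0

0


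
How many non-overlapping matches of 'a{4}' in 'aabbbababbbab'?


Pattern 'a{4}' matches exactly 4 consecutive a's (greedy, non-overlapping).
String: 'aabbbababbbab'
Scanning for runs of a's:
  Run at pos 0: 'aa' (length 2) -> 0 match(es)
  Run at pos 5: 'a' (length 1) -> 0 match(es)
  Run at pos 7: 'a' (length 1) -> 0 match(es)
  Run at pos 11: 'a' (length 1) -> 0 match(es)
Matches found: []
Total: 0

0


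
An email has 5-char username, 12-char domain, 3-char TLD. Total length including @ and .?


An email address has format: username@domain.tld
Username length: 5
'@' character: 1
Domain length: 12
'.' character: 1
TLD length: 3
Total = 5 + 1 + 12 + 1 + 3 = 22

22


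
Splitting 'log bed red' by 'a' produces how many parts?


Splitting by 'a' breaks the string at each occurrence of the separator.
Text: 'log bed red'
Parts after split:
  Part 1: 'log bed red'
Total parts: 1

1


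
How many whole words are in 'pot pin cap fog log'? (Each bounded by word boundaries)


Word boundaries (\b) mark the start/end of each word.
Text: 'pot pin cap fog log'
Splitting by whitespace:
  Word 1: 'pot'
  Word 2: 'pin'
  Word 3: 'cap'
  Word 4: 'fog'
  Word 5: 'log'
Total whole words: 5

5


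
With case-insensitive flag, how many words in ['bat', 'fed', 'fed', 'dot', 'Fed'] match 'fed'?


Case-insensitive matching: compare each word's lowercase form to 'fed'.
  'bat' -> lower='bat' -> no
  'fed' -> lower='fed' -> MATCH
  'fed' -> lower='fed' -> MATCH
  'dot' -> lower='dot' -> no
  'Fed' -> lower='fed' -> MATCH
Matches: ['fed', 'fed', 'Fed']
Count: 3

3


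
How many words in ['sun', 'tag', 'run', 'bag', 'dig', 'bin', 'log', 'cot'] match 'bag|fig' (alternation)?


Alternation 'bag|fig' matches either 'bag' or 'fig'.
Checking each word:
  'sun' -> no
  'tag' -> no
  'run' -> no
  'bag' -> MATCH
  'dig' -> no
  'bin' -> no
  'log' -> no
  'cot' -> no
Matches: ['bag']
Count: 1

1


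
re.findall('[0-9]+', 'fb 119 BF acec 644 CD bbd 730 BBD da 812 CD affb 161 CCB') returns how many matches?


Pattern '[0-9]+' finds one or more digits.
Text: 'fb 119 BF acec 644 CD bbd 730 BBD da 812 CD affb 161 CCB'
Scanning for matches:
  Match 1: '119'
  Match 2: '644'
  Match 3: '730'
  Match 4: '812'
  Match 5: '161'
Total matches: 5

5


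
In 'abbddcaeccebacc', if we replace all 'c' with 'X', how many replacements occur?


re.sub('c', 'X', text) replaces every occurrence of 'c' with 'X'.
Text: 'abbddcaeccebacc'
Scanning for 'c':
  pos 5: 'c' -> replacement #1
  pos 8: 'c' -> replacement #2
  pos 9: 'c' -> replacement #3
  pos 13: 'c' -> replacement #4
  pos 14: 'c' -> replacement #5
Total replacements: 5

5


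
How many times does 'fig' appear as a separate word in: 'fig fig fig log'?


Scanning each word for exact match 'fig':
  Word 1: 'fig' -> MATCH
  Word 2: 'fig' -> MATCH
  Word 3: 'fig' -> MATCH
  Word 4: 'log' -> no
Total matches: 3

3


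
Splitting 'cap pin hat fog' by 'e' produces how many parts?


Splitting by 'e' breaks the string at each occurrence of the separator.
Text: 'cap pin hat fog'
Parts after split:
  Part 1: 'cap pin hat fog'
Total parts: 1

1


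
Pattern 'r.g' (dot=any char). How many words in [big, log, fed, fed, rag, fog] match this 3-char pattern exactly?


Pattern 'r.g' means: starts with 'r', any single char, ends with 'g'.
Checking each word (must be exactly 3 chars):
  'big' (len=3): no
  'log' (len=3): no
  'fed' (len=3): no
  'fed' (len=3): no
  'rag' (len=3): MATCH
  'fog' (len=3): no
Matching words: ['rag']
Total: 1

1


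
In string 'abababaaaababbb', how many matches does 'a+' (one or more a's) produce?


Pattern 'a+' matches one or more consecutive a's.
String: 'abababaaaababbb'
Scanning for runs of a:
  Match 1: 'a' (length 1)
  Match 2: 'a' (length 1)
  Match 3: 'a' (length 1)
  Match 4: 'aaaa' (length 4)
  Match 5: 'a' (length 1)
Total matches: 5

5


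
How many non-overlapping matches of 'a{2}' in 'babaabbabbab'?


Pattern 'a{2}' matches exactly 2 consecutive a's (greedy, non-overlapping).
String: 'babaabbabbab'
Scanning for runs of a's:
  Run at pos 1: 'a' (length 1) -> 0 match(es)
  Run at pos 3: 'aa' (length 2) -> 1 match(es)
  Run at pos 7: 'a' (length 1) -> 0 match(es)
  Run at pos 10: 'a' (length 1) -> 0 match(es)
Matches found: ['aa']
Total: 1

1


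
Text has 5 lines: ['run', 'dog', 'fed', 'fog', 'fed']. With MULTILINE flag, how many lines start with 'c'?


With MULTILINE flag, ^ matches the start of each line.
Lines: ['run', 'dog', 'fed', 'fog', 'fed']
Checking which lines start with 'c':
  Line 1: 'run' -> no
  Line 2: 'dog' -> no
  Line 3: 'fed' -> no
  Line 4: 'fog' -> no
  Line 5: 'fed' -> no
Matching lines: []
Count: 0

0


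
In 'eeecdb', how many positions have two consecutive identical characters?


Looking for consecutive identical characters in 'eeecdb':
  pos 0-1: 'e' vs 'e' -> MATCH ('ee')
  pos 1-2: 'e' vs 'e' -> MATCH ('ee')
  pos 2-3: 'e' vs 'c' -> different
  pos 3-4: 'c' vs 'd' -> different
  pos 4-5: 'd' vs 'b' -> different
Consecutive identical pairs: ['ee', 'ee']
Count: 2

2


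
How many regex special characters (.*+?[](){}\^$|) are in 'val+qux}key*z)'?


Regex special characters are: . * + ? [ ] ( ) { } \ ^ $ |
Scanning 'val+qux}key*z)':
  pos 3: '+' -> SPECIAL
  pos 7: '}' -> SPECIAL
  pos 11: '*' -> SPECIAL
  pos 13: ')' -> SPECIAL
Special chars found: ['+', '}', '*', ')']
Total: 4

4


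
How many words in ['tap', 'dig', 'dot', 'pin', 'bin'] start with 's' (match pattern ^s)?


Pattern ^s anchors to start of word. Check which words begin with 's':
  'tap' -> no
  'dig' -> no
  'dot' -> no
  'pin' -> no
  'bin' -> no
Matching words: []
Count: 0

0


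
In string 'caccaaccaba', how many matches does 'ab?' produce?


Pattern 'ab?' matches 'a' optionally followed by 'b'.
String: 'caccaaccaba'
Scanning left to right for 'a' then checking next char:
  Match 1: 'a' (a not followed by b)
  Match 2: 'a' (a not followed by b)
  Match 3: 'a' (a not followed by b)
  Match 4: 'ab' (a followed by b)
  Match 5: 'a' (a not followed by b)
Total matches: 5

5
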